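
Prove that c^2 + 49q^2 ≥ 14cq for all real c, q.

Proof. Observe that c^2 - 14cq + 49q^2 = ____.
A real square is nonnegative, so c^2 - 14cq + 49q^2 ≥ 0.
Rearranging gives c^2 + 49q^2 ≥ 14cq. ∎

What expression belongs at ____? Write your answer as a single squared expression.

(c - 7q)^2

The leading and trailing coefficients are 1^2 and 7^2, and 14 = 2·1·7, so the trinomial is (c - 7q)^2.
Hence c^2 - 14cq + 49q^2 ≥ 0.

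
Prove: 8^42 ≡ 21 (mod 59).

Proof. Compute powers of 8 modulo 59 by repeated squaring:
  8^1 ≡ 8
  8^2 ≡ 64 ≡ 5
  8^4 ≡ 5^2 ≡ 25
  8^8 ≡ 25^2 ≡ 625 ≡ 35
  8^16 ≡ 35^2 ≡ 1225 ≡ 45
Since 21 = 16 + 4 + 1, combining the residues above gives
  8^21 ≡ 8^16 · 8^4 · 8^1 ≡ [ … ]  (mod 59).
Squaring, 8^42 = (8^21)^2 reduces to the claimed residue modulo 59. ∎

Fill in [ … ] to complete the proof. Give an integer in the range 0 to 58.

8^16 · 8^4 · 8^1 ≡ 45 · 25 · 8 = 9000.
9000 mod 59 = 32, so 8^21 ≡ 32 (mod 59).

32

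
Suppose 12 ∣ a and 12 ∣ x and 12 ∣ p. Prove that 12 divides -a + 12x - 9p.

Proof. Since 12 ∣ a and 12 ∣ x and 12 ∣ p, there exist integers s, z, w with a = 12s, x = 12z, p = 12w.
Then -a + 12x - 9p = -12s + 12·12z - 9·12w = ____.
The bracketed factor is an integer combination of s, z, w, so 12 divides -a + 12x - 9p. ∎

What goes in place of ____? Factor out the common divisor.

Each term has a factor of 12: -12s + 12·12z - 9·12w = 12·(-s - 9w + 12z).
Since -s - 9w + 12z is an integer, 12 ∣ (-a + 12x - 9p).

12(-s - 9w + 12z)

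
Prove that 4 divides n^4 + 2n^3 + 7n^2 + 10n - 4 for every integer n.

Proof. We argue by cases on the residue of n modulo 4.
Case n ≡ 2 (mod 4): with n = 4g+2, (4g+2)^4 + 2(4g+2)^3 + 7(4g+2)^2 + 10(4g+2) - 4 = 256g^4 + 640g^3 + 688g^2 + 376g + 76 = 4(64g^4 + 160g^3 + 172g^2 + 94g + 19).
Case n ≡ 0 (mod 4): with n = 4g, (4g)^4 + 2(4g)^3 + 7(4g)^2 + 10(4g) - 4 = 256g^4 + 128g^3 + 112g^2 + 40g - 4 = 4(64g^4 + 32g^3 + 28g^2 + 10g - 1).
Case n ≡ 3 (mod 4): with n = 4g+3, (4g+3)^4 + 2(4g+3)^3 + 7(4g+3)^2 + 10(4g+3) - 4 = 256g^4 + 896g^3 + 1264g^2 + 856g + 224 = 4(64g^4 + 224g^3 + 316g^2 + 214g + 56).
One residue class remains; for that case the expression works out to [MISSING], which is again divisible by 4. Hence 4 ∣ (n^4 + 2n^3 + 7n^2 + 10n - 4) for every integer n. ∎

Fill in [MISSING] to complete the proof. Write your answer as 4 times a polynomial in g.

The residues treated are {2, 0, 3}, so the missing case is n ≡ 1 (mod 4); write n = 4g+1.
Then (4g+1)^4 + 2(4g+1)^3 + 7(4g+1)^2 + 10(4g+1) - 4 = 256g^4 + 384g^3 + 304g^2 + 136g + 16 = 4(64g^4 + 96g^3 + 76g^2 + 34g + 4).

4(64g^4 + 96g^3 + 76g^2 + 34g + 4)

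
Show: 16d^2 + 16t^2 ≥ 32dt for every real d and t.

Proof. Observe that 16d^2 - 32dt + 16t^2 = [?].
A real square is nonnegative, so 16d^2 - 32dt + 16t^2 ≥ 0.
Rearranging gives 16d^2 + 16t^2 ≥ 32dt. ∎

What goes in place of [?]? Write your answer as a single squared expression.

(4d - 4t)^2

The leading and trailing coefficients are 4^2 and 4^2, and 32 = 2·4·4, so the trinomial is (4d - 4t)^2.
Hence 16d^2 - 32dt + 16t^2 ≥ 0.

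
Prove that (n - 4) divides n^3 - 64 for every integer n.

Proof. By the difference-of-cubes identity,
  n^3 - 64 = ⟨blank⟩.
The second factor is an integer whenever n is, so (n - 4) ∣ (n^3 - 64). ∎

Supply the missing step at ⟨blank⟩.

a^3 - b^3 = (a - b)(a^2 + ab + b^2). With a = n, b = 4:
n^3 - 64 = (n - 4)(n^2 + 4n + 16).

(n - 4)(n^2 + 4n + 16)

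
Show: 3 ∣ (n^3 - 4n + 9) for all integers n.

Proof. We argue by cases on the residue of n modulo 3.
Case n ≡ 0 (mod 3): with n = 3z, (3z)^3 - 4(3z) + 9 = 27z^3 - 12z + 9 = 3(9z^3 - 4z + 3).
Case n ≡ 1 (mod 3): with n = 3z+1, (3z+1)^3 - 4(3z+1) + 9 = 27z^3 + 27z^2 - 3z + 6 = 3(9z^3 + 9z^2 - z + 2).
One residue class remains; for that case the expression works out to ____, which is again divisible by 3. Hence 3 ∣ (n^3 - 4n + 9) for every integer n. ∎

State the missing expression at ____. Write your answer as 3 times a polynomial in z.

Only n ≡ 2 (mod 3) is unaccounted for. Put n = 3z+2:
(3z+2)^3 - 4(3z+2) + 9 expands to 27z^3 + 54z^2 + 24z + 9,
and factoring out 3 leaves 3(9z^3 + 18z^2 + 8z + 3).

3(9z^3 + 18z^2 + 8z + 3)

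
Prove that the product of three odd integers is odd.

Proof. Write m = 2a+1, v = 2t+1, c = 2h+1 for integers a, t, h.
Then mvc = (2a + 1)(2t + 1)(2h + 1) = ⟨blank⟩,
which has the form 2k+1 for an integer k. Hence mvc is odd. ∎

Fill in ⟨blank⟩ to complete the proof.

2(4aht + 2ah + 2at + a + 2ht + h + t) + 1

Expanding: (2a + 1)(2t + 1)(2h + 1) = 8aht + 4ah + 4at + 2a + 4ht + 2h + 2t + 1.
Every term except the constant is even, so this is 2(4aht + 2ah + 2at + a + 2ht + h + t) + 1,
and 4aht + 2ah + 2at + a + 2ht + h + t ∈ ℤ gives the required form.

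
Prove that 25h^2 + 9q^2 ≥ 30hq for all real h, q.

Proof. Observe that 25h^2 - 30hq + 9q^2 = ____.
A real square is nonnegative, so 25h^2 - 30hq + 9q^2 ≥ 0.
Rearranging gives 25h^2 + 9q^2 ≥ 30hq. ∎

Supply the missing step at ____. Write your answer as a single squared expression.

(5h - 3q)^2

25h^2 - 30hq + 9q^2 is a perfect-square trinomial: the outer terms are (5h)^2 and (3q)^2, and the cross term is -2·5h·3q.
So 25h^2 - 30hq + 9q^2 = (5h - 3q)^2 ≥ 0.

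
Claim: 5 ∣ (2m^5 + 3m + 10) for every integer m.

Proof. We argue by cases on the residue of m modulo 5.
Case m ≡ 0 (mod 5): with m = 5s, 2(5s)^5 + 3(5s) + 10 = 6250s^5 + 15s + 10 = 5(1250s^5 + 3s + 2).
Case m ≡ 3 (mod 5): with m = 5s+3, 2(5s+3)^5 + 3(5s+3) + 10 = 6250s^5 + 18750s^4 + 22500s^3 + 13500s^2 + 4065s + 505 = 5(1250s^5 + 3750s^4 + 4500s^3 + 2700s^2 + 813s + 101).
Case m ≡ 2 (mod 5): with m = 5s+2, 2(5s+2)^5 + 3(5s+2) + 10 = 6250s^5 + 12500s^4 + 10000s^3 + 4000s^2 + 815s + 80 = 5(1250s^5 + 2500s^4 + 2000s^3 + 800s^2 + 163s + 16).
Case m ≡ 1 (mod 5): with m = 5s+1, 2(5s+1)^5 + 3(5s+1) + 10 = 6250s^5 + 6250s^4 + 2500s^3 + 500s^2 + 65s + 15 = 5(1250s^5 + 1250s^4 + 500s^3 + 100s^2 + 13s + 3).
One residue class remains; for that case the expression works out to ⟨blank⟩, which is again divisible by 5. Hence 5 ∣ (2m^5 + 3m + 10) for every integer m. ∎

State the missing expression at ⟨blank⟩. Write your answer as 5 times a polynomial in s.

5(1250s^5 + 5000s^4 + 8000s^3 + 6400s^2 + 2563s + 414)

The residues treated are {0, 3, 2, 1}, so the missing case is m ≡ 4 (mod 5); write m = 5s+4.
Then 2(5s+4)^5 + 3(5s+4) + 10 = 6250s^5 + 25000s^4 + 40000s^3 + 32000s^2 + 12815s + 2070 = 5(1250s^5 + 5000s^4 + 8000s^3 + 6400s^2 + 2563s + 414).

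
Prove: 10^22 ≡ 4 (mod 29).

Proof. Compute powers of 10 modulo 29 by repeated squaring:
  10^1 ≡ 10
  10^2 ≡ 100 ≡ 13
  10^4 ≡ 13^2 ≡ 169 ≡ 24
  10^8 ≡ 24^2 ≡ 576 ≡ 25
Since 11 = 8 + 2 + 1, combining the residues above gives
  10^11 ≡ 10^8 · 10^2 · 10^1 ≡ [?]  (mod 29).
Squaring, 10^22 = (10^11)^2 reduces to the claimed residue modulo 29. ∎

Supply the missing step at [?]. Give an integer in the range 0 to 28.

2

10^8 · 10^2 · 10^1 ≡ 25 · 13 · 10 = 3250.
3250 mod 29 = 2, so 10^11 ≡ 2 (mod 29).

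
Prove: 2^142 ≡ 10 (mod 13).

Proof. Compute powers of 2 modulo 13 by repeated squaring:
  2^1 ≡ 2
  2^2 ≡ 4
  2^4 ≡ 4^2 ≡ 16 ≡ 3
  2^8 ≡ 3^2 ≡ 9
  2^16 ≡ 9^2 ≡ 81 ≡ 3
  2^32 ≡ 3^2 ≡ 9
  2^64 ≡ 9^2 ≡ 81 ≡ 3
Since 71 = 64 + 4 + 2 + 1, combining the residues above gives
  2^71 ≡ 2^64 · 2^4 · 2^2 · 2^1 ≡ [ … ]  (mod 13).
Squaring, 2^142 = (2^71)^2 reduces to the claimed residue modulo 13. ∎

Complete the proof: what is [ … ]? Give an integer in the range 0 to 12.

2^64 · 2^4 · 2^2 · 2^1 ≡ 3 · 3 · 4 · 2 = 72.
72 mod 13 = 7, so 2^71 ≡ 7 (mod 13).

7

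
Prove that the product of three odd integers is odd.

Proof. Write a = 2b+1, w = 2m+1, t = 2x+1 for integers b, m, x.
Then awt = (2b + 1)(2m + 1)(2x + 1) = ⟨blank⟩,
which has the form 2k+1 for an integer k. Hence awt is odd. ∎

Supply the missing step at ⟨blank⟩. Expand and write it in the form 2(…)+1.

Expanding: (2b + 1)(2m + 1)(2x + 1) = 8bmx + 4bm + 4bx + 2b + 4mx + 2m + 2x + 1.
Every term except the constant is even, so this is 2(4bmx + 2bm + 2bx + b + 2mx + m + x) + 1,
and 4bmx + 2bm + 2bx + b + 2mx + m + x ∈ ℤ gives the required form.

2(4bmx + 2bm + 2bx + b + 2mx + m + x) + 1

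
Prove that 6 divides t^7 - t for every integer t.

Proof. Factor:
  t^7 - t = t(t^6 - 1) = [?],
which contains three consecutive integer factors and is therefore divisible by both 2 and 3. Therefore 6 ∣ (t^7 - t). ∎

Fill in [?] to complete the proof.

(t - 1)t(t + 1)(t^4 + t^2 + 1)

t^6 - 1 = (t^2 - 1)(t^4 + t^2 + 1), and t^2 - 1 = (t-1)(t+1).
So t(t^6 - 1) = (t - 1)t(t + 1)(t^4 + t^2 + 1).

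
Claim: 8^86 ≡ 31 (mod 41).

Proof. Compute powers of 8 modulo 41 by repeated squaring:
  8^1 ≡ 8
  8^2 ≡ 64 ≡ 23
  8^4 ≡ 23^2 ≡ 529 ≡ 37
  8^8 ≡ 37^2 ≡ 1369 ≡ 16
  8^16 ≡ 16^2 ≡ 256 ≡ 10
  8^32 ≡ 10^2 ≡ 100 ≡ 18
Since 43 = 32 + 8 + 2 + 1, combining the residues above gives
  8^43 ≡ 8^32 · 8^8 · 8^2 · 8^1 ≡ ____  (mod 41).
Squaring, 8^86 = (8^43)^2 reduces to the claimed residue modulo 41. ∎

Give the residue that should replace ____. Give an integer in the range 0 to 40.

20

8^32 · 8^8 · 8^2 · 8^1 ≡ 18 · 16 · 23 · 8 = 52992.
52992 mod 41 = 20, so 8^43 ≡ 20 (mod 41).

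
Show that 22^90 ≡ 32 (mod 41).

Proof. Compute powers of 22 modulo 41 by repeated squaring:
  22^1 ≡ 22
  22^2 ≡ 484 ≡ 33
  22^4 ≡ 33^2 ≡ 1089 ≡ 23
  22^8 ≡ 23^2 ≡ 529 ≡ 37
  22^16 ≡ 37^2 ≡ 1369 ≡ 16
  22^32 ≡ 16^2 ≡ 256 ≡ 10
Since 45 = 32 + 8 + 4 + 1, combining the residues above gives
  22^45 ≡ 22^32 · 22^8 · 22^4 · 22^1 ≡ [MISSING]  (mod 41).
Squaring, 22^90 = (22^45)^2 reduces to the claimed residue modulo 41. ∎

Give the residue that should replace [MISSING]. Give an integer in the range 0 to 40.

14

22^32 · 22^8 · 22^4 · 22^1 ≡ 10 · 37 · 23 · 22 = 187220.
187220 mod 41 = 14, so 22^45 ≡ 14 (mod 41).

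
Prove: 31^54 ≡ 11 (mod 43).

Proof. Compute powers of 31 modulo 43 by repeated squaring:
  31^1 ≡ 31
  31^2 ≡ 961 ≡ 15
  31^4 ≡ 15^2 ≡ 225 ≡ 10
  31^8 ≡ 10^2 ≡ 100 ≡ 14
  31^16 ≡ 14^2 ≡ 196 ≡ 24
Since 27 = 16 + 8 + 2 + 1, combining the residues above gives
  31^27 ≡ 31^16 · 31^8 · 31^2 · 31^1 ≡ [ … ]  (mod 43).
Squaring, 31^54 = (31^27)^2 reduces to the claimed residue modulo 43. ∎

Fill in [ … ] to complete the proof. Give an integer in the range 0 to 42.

Multiply the listed residues: 24 · 14 · 15 · 31 = 336 → 5040 → 156240.
Reducing modulo 43: 156240 = 3633·43 + 21, so 31^27 ≡ 21.

21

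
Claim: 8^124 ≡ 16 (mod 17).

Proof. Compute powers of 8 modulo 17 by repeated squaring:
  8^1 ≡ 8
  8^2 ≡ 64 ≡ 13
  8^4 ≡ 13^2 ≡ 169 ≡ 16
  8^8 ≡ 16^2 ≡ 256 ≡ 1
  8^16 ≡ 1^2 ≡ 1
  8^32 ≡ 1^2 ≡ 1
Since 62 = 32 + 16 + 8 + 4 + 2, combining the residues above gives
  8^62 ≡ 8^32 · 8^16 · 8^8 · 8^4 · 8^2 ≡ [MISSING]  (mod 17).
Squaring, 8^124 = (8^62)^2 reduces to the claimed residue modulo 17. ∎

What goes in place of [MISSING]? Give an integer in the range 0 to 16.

4

Multiply the listed residues: 1 · 1 · 1 · 16 · 13 = 1 → 1 → 16 → 208.
Reducing modulo 17: 208 = 12·17 + 4, so 8^62 ≡ 4.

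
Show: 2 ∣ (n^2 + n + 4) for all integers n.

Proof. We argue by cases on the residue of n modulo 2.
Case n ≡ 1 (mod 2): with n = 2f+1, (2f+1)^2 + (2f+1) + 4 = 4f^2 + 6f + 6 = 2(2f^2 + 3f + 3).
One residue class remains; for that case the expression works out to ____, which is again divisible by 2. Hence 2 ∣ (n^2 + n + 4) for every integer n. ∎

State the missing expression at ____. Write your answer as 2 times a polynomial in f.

2(2f^2 + f + 2)

Only n ≡ 0 (mod 2) is unaccounted for. Put n = 2f:
(2f)^2 + (2f) + 4 expands to 4f^2 + 2f + 4,
and factoring out 2 leaves 2(2f^2 + f + 2).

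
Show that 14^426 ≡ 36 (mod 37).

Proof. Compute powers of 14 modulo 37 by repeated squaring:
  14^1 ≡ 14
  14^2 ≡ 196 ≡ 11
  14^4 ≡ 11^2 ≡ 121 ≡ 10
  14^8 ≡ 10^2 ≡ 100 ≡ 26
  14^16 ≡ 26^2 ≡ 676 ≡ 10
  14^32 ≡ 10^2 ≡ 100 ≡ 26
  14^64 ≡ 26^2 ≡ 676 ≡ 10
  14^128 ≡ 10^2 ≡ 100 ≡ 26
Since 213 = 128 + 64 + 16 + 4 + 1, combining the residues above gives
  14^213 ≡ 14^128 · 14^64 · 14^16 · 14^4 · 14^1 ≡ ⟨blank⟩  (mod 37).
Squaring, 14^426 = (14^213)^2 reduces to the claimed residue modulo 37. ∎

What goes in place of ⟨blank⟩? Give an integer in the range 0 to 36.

Multiply the listed residues: 26 · 10 · 10 · 10 · 14 = 260 → 2600 → 26000 → 364000.
Reducing modulo 37: 364000 = 9837·37 + 31, so 14^213 ≡ 31.

31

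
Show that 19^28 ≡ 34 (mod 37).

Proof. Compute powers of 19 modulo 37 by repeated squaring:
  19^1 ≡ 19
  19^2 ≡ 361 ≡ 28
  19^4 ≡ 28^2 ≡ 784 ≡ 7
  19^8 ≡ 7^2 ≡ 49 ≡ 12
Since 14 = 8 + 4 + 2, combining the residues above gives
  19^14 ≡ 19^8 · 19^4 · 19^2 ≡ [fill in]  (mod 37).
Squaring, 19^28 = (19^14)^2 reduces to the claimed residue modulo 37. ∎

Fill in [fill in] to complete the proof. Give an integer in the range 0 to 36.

21

19^8 · 19^4 · 19^2 ≡ 12 · 7 · 28 = 2352.
2352 mod 37 = 21, so 19^14 ≡ 21 (mod 37).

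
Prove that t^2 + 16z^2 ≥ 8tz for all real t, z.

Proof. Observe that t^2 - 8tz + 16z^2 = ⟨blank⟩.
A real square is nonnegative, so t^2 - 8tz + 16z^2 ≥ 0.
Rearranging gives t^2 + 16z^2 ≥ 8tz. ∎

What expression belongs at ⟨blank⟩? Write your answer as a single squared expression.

The leading and trailing coefficients are 1^2 and 4^2, and 8 = 2·1·4, so the trinomial is (t - 4z)^2.
Hence t^2 - 8tz + 16z^2 ≥ 0.

(t - 4z)^2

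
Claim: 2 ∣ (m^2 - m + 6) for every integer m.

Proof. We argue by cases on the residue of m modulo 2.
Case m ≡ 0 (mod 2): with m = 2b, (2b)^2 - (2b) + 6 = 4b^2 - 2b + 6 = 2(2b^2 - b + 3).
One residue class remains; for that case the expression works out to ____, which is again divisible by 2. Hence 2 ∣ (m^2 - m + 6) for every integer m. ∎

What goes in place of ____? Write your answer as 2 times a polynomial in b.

2(2b^2 + b + 3)

Only m ≡ 1 (mod 2) is unaccounted for. Put m = 2b+1:
(2b+1)^2 - (2b+1) + 6 expands to 4b^2 + 2b + 6,
and factoring out 2 leaves 2(2b^2 + b + 3).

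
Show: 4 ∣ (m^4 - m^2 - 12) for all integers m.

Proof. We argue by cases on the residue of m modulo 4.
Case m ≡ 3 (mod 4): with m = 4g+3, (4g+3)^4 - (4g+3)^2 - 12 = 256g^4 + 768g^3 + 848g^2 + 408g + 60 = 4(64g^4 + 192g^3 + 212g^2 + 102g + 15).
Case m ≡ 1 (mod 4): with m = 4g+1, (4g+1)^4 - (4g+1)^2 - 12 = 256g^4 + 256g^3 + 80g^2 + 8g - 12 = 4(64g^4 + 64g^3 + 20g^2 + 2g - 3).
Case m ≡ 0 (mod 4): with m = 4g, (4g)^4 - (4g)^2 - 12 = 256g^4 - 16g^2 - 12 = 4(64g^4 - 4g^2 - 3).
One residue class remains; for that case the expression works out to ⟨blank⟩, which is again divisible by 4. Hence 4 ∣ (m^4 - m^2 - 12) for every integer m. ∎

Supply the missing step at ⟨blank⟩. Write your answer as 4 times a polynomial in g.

Only m ≡ 2 (mod 4) is unaccounted for. Put m = 4g+2:
(4g+2)^4 - (4g+2)^2 - 12 expands to 256g^4 + 512g^3 + 368g^2 + 112g,
and factoring out 4 leaves 4(64g^4 + 128g^3 + 92g^2 + 28g).

4(64g^4 + 128g^3 + 92g^2 + 28g)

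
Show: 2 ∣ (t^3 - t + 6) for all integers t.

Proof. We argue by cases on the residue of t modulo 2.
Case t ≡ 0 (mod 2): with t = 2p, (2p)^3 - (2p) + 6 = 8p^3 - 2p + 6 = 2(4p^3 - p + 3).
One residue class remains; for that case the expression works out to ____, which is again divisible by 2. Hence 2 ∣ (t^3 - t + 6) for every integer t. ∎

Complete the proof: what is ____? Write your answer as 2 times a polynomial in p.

The residues treated are {0}, so the missing case is t ≡ 1 (mod 2); write t = 2p+1.
Then (2p+1)^3 - (2p+1) + 6 = 8p^3 + 12p^2 + 4p + 6 = 2(4p^3 + 6p^2 + 2p + 3).

2(4p^3 + 6p^2 + 2p + 3)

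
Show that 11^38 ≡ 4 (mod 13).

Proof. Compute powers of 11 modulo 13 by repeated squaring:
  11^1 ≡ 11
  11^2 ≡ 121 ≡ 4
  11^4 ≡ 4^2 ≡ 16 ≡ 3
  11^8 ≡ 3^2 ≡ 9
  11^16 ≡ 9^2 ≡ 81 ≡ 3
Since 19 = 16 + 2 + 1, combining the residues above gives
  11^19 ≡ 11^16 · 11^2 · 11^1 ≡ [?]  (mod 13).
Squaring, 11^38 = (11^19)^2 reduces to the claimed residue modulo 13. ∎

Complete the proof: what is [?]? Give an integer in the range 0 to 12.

2

11^16 · 11^2 · 11^1 ≡ 3 · 4 · 11 = 132.
132 mod 13 = 2, so 11^19 ≡ 2 (mod 13).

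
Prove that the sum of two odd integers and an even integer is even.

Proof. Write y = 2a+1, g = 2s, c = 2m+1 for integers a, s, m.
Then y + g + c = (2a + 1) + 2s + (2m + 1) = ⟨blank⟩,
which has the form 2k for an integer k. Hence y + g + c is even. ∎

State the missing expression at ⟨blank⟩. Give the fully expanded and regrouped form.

2(a + m + s + 1)

Expanding: (2a + 1) + 2s + (2m + 1) = 2a + 2m + 2s + 2.
Every term is even; pulling out the factor of 2 gives 2(a + m + s + 1).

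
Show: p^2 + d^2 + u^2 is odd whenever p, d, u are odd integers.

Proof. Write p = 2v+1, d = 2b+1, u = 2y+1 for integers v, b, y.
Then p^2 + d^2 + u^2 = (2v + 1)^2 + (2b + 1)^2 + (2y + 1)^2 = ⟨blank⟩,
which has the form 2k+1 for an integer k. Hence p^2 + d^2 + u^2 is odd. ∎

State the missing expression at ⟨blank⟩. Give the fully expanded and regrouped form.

(2v + 1)^2 + (2b + 1)^2 + (2y + 1)^2 = 4b^2 + 4b + 4v^2 + 4v + 4y^2 + 4y + 3
= 2(2b^2 + 2b + 2v^2 + 2v + 2y^2 + 2y + 1) + 1.
Since 2b^2 + 2b + 2v^2 + 2v + 2y^2 + 2y + 1 is an integer, the sum of squares is of the form 2k+1 for an integer k.

2(2b^2 + 2b + 2v^2 + 2v + 2y^2 + 2y + 1) + 1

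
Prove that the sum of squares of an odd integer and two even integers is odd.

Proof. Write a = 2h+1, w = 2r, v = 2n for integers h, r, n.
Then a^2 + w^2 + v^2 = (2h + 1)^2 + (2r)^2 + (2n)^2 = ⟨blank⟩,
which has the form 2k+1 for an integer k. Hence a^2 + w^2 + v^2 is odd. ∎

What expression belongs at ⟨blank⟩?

(2h + 1)^2 + (2r)^2 + (2n)^2 = 4h^2 + 4h + 4n^2 + 4r^2 + 1
= 2(2h^2 + 2h + 2n^2 + 2r^2) + 1.
Since 2h^2 + 2h + 2n^2 + 2r^2 is an integer, the sum of squares is of the form 2k+1 for an integer k.

2(2h^2 + 2h + 2n^2 + 2r^2) + 1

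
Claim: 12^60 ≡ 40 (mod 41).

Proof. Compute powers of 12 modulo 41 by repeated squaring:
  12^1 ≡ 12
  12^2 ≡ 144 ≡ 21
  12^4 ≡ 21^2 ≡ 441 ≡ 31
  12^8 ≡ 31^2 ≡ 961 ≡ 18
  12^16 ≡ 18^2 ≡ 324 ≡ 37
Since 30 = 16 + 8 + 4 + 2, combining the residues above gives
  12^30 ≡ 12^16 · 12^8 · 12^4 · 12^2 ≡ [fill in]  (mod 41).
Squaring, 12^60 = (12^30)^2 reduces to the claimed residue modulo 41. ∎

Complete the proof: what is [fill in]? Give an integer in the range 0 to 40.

32

12^16 · 12^8 · 12^4 · 12^2 ≡ 37 · 18 · 31 · 21 = 433566.
433566 mod 41 = 32, so 12^30 ≡ 32 (mod 41).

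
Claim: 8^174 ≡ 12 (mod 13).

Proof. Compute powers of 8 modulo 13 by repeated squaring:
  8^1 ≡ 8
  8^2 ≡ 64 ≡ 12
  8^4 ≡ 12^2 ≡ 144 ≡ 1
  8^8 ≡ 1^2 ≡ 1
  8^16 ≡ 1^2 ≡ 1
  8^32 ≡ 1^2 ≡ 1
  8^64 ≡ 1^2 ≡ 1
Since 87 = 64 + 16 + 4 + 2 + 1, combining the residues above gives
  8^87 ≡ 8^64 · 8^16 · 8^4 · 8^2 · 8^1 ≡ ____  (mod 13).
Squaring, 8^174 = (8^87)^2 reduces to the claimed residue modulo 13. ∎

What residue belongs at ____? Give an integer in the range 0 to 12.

Multiply the listed residues: 1 · 1 · 1 · 12 · 8 = 1 → 1 → 12 → 96.
Reducing modulo 13: 96 = 7·13 + 5, so 8^87 ≡ 5.

5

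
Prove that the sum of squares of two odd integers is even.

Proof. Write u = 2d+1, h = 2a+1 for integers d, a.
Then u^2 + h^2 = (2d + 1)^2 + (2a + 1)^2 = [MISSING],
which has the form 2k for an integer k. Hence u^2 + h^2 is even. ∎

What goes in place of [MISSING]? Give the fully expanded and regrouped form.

2(2a^2 + 2a + 2d^2 + 2d + 1)

Expanding: (2d + 1)^2 + (2a + 1)^2 = 4a^2 + 4a + 4d^2 + 4d + 2.
Every term is even; pulling out the factor of 2 gives 2(2a^2 + 2a + 2d^2 + 2d + 1).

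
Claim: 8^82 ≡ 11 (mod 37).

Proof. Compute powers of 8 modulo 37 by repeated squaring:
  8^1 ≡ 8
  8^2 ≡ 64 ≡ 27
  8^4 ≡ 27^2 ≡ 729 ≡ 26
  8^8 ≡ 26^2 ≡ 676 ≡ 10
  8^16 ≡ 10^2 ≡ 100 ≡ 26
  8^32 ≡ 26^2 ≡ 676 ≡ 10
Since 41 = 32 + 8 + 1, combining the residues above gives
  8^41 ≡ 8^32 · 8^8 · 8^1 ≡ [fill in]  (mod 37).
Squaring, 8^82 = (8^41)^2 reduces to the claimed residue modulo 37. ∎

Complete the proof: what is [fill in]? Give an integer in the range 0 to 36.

23

Multiply the listed residues: 10 · 10 · 8 = 100 → 800.
Reducing modulo 37: 800 = 21·37 + 23, so 8^41 ≡ 23.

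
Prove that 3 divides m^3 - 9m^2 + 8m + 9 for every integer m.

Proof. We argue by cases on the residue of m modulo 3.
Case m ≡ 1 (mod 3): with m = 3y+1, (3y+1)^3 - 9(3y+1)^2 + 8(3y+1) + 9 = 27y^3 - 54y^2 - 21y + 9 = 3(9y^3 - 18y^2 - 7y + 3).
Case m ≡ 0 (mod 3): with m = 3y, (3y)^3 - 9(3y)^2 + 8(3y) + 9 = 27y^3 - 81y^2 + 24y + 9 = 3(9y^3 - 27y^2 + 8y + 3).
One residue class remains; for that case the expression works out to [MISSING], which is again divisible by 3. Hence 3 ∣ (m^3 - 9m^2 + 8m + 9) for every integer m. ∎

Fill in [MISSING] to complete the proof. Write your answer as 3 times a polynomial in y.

3(9y^3 - 9y^2 - 16y - 1)

The residues treated are {1, 0}, so the missing case is m ≡ 2 (mod 3); write m = 3y+2.
Then (3y+2)^3 - 9(3y+2)^2 + 8(3y+2) + 9 = 27y^3 - 27y^2 - 48y - 3 = 3(9y^3 - 9y^2 - 16y - 1).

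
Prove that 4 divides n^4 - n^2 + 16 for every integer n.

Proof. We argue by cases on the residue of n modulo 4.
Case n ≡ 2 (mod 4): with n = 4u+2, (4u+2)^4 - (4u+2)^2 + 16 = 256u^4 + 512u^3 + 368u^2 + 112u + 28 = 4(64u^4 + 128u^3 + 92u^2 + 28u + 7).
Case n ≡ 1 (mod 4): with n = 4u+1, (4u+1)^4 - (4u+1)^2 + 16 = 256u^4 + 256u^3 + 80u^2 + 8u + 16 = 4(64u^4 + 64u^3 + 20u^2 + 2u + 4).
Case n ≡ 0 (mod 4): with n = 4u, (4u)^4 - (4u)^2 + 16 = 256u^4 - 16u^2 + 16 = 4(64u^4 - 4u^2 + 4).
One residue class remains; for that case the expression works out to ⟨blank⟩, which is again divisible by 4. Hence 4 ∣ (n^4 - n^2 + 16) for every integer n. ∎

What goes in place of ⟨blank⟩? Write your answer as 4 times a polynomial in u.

4(64u^4 + 192u^3 + 212u^2 + 102u + 22)

Only n ≡ 3 (mod 4) is unaccounted for. Put n = 4u+3:
(4u+3)^4 - (4u+3)^2 + 16 expands to 256u^4 + 768u^3 + 848u^2 + 408u + 88,
and factoring out 4 leaves 4(64u^4 + 192u^3 + 212u^2 + 102u + 22).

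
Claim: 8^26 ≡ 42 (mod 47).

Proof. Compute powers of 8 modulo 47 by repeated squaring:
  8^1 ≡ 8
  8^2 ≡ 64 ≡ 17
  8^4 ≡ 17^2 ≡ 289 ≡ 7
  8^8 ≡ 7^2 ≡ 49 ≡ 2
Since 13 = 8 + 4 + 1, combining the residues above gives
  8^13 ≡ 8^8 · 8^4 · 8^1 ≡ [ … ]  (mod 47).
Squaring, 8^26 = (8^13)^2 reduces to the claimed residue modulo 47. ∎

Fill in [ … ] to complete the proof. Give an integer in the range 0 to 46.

Multiply the listed residues: 2 · 7 · 8 = 14 → 112.
Reducing modulo 47: 112 = 2·47 + 18, so 8^13 ≡ 18.

18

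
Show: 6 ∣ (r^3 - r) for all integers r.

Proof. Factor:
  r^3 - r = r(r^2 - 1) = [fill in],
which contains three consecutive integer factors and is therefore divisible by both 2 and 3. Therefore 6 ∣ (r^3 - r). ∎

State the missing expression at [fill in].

r(r^2 - 1) = r(r - 1)(r + 1) = (r - 1)r(r + 1).
These three factors are consecutive integers, so their product is divisible by 6.

(r - 1)r(r + 1)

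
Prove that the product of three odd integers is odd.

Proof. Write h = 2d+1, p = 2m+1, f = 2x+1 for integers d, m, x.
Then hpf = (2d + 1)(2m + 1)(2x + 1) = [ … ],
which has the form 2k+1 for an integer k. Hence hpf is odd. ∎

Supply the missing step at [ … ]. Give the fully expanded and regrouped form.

2(4dmx + 2dm + 2dx + d + 2mx + m + x) + 1

Expanding: (2d + 1)(2m + 1)(2x + 1) = 8dmx + 4dm + 4dx + 2d + 4mx + 2m + 2x + 1.
Every term except the constant is even, so this is 2(4dmx + 2dm + 2dx + d + 2mx + m + x) + 1,
and 4dmx + 2dm + 2dx + d + 2mx + m + x ∈ ℤ gives the required form.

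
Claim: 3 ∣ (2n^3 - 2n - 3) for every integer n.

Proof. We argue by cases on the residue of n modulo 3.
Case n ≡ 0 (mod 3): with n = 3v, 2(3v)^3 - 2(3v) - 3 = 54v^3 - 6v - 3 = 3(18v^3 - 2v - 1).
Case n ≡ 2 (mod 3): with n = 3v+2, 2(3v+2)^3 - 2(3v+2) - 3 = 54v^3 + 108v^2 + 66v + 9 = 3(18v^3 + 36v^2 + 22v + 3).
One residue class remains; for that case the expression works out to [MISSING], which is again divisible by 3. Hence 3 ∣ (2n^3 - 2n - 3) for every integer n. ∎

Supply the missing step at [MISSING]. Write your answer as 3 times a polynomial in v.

The residues treated are {0, 2}, so the missing case is n ≡ 1 (mod 3); write n = 3v+1.
Then 2(3v+1)^3 - 2(3v+1) - 3 = 54v^3 + 54v^2 + 12v - 3 = 3(18v^3 + 18v^2 + 4v - 1).

3(18v^3 + 18v^2 + 4v - 1)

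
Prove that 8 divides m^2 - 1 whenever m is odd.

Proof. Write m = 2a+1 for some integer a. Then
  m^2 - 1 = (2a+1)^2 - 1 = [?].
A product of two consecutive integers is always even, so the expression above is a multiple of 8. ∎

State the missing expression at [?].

(2a+1)^2 - 1 = 4a^2 + 4a + 1 - 1 = 4a^2 + 4a = 4a(a+1).
Since a and a+1 are consecutive, a(a+1) is even, and 4·(even) is a multiple of 8.

4a(a + 1)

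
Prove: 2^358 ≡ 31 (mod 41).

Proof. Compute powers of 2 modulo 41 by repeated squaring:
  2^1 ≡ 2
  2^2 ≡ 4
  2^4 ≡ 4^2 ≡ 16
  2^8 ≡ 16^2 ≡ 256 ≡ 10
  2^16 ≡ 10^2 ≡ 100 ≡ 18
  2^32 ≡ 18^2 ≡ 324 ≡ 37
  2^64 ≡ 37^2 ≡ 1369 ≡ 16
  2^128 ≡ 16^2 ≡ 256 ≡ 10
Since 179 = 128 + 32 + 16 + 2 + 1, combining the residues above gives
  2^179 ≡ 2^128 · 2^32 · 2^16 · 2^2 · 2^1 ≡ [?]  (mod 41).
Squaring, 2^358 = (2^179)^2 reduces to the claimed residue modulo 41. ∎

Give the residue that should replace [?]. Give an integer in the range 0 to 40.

Multiply the listed residues: 10 · 37 · 18 · 4 · 2 = 370 → 6660 → 26640 → 53280.
Reducing modulo 41: 53280 = 1299·41 + 21, so 2^179 ≡ 21.

21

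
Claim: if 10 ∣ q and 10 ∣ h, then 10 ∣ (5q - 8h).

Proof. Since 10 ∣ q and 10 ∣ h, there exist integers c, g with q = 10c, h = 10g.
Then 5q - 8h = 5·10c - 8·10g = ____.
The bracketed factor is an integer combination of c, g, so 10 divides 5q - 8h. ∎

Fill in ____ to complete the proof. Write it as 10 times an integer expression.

Pull the common 10 out of every term: 5·10c - 8·10g = 10(5c - 8g).
5c - 8g is an integer, which exhibits the divisibility.

10(5c - 8g)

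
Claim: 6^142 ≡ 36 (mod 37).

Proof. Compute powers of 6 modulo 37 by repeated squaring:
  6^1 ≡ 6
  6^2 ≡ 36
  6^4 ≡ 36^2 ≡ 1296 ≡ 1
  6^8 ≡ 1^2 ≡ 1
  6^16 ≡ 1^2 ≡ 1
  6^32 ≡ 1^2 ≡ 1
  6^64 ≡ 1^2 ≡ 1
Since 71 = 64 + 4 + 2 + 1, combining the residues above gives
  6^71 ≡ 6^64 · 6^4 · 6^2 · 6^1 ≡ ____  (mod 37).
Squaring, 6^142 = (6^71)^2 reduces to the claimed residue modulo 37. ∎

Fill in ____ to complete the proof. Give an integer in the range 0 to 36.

Multiply the listed residues: 1 · 1 · 36 · 6 = 1 → 36 → 216.
Reducing modulo 37: 216 = 5·37 + 31, so 6^71 ≡ 31.

31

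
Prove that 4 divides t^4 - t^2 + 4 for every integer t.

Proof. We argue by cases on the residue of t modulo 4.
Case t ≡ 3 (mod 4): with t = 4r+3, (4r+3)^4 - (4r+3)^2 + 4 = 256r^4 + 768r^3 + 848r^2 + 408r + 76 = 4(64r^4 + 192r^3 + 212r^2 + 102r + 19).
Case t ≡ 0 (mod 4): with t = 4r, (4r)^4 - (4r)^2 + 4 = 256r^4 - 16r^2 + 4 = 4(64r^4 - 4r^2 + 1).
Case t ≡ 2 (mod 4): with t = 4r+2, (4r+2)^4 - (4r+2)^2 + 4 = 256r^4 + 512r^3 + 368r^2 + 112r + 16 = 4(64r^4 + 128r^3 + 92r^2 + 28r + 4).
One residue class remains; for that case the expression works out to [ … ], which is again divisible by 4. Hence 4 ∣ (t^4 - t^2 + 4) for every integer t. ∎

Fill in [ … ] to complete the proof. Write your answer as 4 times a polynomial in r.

4(64r^4 + 64r^3 + 20r^2 + 2r + 1)

Only t ≡ 1 (mod 4) is unaccounted for. Put t = 4r+1:
(4r+1)^4 - (4r+1)^2 + 4 expands to 256r^4 + 256r^3 + 80r^2 + 8r + 4,
and factoring out 4 leaves 4(64r^4 + 64r^3 + 20r^2 + 2r + 1).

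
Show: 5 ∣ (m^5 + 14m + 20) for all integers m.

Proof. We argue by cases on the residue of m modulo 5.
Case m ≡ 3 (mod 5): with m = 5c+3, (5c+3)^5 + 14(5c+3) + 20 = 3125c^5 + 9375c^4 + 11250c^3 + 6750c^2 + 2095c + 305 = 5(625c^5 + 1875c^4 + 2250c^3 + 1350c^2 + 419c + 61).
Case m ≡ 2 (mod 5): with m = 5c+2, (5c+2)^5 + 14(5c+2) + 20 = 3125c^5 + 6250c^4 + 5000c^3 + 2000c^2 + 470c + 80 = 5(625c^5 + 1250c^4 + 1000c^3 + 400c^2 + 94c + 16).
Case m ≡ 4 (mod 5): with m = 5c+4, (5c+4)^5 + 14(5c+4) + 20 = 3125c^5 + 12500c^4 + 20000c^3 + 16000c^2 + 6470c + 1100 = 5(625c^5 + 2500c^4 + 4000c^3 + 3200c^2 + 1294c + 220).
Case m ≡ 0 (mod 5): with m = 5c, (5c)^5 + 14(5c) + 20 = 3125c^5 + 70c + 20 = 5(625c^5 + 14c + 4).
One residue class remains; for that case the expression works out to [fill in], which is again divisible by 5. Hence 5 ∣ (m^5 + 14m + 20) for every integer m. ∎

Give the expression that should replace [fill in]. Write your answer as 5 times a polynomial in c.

5(625c^5 + 625c^4 + 250c^3 + 50c^2 + 19c + 7)

The residues treated are {3, 2, 4, 0}, so the missing case is m ≡ 1 (mod 5); write m = 5c+1.
Then (5c+1)^5 + 14(5c+1) + 20 = 3125c^5 + 3125c^4 + 1250c^3 + 250c^2 + 95c + 35 = 5(625c^5 + 625c^4 + 250c^3 + 50c^2 + 19c + 7).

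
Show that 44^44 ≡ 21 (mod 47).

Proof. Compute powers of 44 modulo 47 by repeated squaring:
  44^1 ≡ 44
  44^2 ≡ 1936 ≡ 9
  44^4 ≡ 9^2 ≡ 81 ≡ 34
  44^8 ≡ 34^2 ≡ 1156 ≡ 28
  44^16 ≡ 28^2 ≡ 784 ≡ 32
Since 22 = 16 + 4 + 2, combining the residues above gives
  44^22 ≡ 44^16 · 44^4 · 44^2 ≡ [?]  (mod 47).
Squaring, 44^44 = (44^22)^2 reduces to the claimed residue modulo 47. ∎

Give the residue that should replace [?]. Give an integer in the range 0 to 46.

16

Multiply the listed residues: 32 · 34 · 9 = 1088 → 9792.
Reducing modulo 47: 9792 = 208·47 + 16, so 44^22 ≡ 16.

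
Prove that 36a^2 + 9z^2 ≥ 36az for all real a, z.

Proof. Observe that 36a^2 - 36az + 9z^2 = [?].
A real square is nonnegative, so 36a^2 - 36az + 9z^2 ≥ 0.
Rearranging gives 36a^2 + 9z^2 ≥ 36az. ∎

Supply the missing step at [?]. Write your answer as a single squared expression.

(6a - 3z)^2

The leading and trailing coefficients are 6^2 and 3^2, and 36 = 2·6·3, so the trinomial is (6a - 3z)^2.
Hence 36a^2 - 36az + 9z^2 ≥ 0.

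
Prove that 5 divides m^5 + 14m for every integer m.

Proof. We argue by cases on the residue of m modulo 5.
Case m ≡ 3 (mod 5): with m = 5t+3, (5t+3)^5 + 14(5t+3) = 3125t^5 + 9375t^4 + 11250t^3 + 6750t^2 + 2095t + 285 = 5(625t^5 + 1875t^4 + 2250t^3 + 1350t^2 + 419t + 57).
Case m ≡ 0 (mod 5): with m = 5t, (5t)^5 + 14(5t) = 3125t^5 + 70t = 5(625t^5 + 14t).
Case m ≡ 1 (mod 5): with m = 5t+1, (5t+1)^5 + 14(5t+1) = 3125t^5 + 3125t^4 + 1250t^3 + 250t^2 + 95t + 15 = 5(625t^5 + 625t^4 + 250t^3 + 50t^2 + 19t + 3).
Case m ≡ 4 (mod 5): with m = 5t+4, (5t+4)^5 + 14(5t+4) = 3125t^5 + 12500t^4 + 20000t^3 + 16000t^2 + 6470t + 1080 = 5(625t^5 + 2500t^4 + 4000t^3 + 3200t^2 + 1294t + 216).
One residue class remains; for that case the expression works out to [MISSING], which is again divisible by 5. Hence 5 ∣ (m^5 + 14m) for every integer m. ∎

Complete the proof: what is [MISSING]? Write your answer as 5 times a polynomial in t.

5(625t^5 + 1250t^4 + 1000t^3 + 400t^2 + 94t + 12)

Only m ≡ 2 (mod 5) is unaccounted for. Put m = 5t+2:
(5t+2)^5 + 14(5t+2) expands to 3125t^5 + 6250t^4 + 5000t^3 + 2000t^2 + 470t + 60,
and factoring out 5 leaves 5(625t^5 + 1250t^4 + 1000t^3 + 400t^2 + 94t + 12).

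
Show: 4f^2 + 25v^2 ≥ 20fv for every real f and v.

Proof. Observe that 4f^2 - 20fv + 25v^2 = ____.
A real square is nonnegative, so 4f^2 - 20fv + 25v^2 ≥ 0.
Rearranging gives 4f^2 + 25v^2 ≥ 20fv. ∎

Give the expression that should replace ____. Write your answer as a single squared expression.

(2f - 5v)^2

The leading and trailing coefficients are 2^2 and 5^2, and 20 = 2·2·5, so the trinomial is (2f - 5v)^2.
Hence 4f^2 - 20fv + 25v^2 ≥ 0.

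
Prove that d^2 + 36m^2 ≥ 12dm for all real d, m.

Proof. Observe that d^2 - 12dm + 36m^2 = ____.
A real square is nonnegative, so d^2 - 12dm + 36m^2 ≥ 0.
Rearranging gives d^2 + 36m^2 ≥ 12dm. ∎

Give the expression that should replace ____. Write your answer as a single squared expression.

(d - 6m)^2

The leading and trailing coefficients are 1^2 and 6^2, and 12 = 2·1·6, so the trinomial is (d - 6m)^2.
Hence d^2 - 12dm + 36m^2 ≥ 0.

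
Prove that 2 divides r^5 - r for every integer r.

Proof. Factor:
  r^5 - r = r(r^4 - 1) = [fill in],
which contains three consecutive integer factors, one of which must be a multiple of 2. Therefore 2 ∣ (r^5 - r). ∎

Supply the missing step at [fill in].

(r - 1)r(r + 1)(r^2 + 1)

r^4 - 1 = (r^2 - 1)(r^2 + 1), and r^2 - 1 = (r-1)(r+1).
So r(r^4 - 1) = (r - 1)r(r + 1)(r^2 + 1).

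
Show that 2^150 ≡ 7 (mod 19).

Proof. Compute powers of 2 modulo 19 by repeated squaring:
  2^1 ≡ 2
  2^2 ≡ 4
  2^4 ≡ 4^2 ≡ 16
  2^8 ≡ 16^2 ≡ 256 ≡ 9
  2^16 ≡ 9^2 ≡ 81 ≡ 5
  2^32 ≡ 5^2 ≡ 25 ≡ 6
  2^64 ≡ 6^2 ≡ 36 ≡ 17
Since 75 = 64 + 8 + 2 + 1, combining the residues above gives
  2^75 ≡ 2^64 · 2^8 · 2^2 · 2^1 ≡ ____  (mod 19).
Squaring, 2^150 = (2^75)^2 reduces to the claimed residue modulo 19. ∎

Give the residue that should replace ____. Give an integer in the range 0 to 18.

8

Multiply the listed residues: 17 · 9 · 4 · 2 = 153 → 612 → 1224.
Reducing modulo 19: 1224 = 64·19 + 8, so 2^75 ≡ 8.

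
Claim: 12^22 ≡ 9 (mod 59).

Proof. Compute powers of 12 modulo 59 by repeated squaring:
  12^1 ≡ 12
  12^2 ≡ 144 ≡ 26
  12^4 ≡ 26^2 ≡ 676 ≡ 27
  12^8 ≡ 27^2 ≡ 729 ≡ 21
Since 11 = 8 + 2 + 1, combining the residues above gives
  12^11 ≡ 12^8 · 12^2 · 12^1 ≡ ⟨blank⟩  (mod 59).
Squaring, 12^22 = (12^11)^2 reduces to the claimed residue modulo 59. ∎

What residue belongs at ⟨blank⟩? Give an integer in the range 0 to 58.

12^8 · 12^2 · 12^1 ≡ 21 · 26 · 12 = 6552.
6552 mod 59 = 3, so 12^11 ≡ 3 (mod 59).

3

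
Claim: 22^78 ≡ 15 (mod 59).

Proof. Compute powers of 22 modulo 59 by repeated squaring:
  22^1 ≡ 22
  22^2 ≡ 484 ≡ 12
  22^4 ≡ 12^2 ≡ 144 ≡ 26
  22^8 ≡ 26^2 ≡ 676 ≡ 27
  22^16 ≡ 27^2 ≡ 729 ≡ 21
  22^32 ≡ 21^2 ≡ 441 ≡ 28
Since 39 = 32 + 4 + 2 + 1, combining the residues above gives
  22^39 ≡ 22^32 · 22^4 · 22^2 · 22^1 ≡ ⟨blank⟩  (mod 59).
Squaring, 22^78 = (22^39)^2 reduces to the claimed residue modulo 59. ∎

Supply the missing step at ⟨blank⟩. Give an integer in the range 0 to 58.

22^32 · 22^4 · 22^2 · 22^1 ≡ 28 · 26 · 12 · 22 = 192192.
192192 mod 59 = 29, so 22^39 ≡ 29 (mod 59).

29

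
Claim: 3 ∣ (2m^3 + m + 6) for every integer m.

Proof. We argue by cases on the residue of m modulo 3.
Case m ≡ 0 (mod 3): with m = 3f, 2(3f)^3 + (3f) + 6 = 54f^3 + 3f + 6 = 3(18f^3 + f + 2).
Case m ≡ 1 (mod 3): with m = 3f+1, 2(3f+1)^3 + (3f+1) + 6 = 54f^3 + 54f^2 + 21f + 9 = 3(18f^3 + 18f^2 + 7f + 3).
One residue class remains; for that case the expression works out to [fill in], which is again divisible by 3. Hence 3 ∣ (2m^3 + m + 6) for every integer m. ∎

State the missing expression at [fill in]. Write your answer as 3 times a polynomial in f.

3(18f^3 + 36f^2 + 25f + 8)

Only m ≡ 2 (mod 3) is unaccounted for. Put m = 3f+2:
2(3f+2)^3 + (3f+2) + 6 expands to 54f^3 + 108f^2 + 75f + 24,
and factoring out 3 leaves 3(18f^3 + 36f^2 + 25f + 8).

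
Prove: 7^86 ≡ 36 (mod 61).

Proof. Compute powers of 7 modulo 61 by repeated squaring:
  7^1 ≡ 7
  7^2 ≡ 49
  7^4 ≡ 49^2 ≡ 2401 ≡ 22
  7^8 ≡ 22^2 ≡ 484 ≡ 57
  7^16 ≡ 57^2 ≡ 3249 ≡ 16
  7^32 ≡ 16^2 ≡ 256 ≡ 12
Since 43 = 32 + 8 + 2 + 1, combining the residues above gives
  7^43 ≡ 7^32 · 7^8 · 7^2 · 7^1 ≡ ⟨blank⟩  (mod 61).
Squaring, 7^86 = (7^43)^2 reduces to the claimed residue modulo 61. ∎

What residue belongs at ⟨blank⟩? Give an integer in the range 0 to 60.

7^32 · 7^8 · 7^2 · 7^1 ≡ 12 · 57 · 49 · 7 = 234612.
234612 mod 61 = 6, so 7^43 ≡ 6 (mod 61).

6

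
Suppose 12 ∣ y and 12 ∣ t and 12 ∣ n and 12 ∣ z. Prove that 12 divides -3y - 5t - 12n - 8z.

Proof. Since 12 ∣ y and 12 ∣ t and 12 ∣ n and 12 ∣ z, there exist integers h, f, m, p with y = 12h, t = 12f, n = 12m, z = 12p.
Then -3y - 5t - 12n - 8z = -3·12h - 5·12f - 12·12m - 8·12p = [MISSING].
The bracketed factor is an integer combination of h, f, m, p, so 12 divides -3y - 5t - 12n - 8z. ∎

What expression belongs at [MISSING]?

12(-5f - 3h - 12m - 8p)

Each term has a factor of 12: -3·12h - 5·12f - 12·12m - 8·12p = 12·(-5f - 3h - 12m - 8p).
Since -5f - 3h - 12m - 8p is an integer, 12 ∣ (-3y - 5t - 12n - 8z).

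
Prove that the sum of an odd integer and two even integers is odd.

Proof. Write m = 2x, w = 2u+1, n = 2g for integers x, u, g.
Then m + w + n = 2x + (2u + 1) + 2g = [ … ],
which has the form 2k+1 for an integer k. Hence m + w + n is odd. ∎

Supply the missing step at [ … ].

2x + (2u + 1) + 2g = 2g + 2u + 2x + 1
= 2(g + u + x) + 1.
Since g + u + x is an integer, the sum is of the form 2k+1 for an integer k.

2(g + u + x) + 1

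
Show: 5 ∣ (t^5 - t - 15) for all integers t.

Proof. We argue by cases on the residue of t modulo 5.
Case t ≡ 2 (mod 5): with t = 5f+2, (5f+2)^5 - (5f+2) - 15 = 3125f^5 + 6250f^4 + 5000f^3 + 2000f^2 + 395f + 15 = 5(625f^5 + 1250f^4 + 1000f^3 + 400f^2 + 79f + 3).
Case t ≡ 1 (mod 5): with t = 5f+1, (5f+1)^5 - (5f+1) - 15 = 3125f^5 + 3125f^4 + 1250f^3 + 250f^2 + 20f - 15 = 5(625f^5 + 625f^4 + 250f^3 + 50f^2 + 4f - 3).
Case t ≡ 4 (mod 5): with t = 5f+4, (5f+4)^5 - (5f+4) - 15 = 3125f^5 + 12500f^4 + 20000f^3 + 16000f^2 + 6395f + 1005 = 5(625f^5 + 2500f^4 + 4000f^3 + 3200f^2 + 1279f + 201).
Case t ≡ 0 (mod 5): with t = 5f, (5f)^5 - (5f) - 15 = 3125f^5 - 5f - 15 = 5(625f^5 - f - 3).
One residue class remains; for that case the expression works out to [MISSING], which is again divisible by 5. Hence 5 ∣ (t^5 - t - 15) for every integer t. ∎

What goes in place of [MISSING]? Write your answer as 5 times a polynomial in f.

5(625f^5 + 1875f^4 + 2250f^3 + 1350f^2 + 404f + 45)

The residues treated are {2, 1, 4, 0}, so the missing case is t ≡ 3 (mod 5); write t = 5f+3.
Then (5f+3)^5 - (5f+3) - 15 = 3125f^5 + 9375f^4 + 11250f^3 + 6750f^2 + 2020f + 225 = 5(625f^5 + 1875f^4 + 2250f^3 + 1350f^2 + 404f + 45).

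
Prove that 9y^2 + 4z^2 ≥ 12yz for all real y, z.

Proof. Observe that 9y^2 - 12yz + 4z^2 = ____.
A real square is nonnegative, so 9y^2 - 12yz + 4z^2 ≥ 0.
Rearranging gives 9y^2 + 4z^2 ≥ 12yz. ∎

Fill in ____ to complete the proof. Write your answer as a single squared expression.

(3y - 2z)^2

The leading and trailing coefficients are 3^2 and 2^2, and 12 = 2·3·2, so the trinomial is (3y - 2z)^2.
Hence 9y^2 - 12yz + 4z^2 ≥ 0.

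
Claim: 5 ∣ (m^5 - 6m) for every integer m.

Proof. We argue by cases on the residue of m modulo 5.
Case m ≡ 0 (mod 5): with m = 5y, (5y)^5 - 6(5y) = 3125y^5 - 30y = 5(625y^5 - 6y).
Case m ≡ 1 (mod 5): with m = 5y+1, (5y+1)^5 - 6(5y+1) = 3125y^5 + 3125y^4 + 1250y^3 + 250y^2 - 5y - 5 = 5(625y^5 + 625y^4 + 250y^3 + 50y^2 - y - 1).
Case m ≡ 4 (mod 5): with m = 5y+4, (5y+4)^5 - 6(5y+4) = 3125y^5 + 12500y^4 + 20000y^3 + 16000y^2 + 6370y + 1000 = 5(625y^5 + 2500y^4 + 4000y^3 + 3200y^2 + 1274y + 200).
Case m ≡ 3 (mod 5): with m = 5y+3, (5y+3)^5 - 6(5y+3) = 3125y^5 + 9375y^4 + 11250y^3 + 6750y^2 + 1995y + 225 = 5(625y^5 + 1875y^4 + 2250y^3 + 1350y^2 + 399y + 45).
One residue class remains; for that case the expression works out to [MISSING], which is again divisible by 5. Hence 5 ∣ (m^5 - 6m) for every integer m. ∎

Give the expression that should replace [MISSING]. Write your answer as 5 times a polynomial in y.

5(625y^5 + 1250y^4 + 1000y^3 + 400y^2 + 74y + 4)

The residues treated are {0, 1, 4, 3}, so the missing case is m ≡ 2 (mod 5); write m = 5y+2.
Then (5y+2)^5 - 6(5y+2) = 3125y^5 + 6250y^4 + 5000y^3 + 2000y^2 + 370y + 20 = 5(625y^5 + 1250y^4 + 1000y^3 + 400y^2 + 74y + 4).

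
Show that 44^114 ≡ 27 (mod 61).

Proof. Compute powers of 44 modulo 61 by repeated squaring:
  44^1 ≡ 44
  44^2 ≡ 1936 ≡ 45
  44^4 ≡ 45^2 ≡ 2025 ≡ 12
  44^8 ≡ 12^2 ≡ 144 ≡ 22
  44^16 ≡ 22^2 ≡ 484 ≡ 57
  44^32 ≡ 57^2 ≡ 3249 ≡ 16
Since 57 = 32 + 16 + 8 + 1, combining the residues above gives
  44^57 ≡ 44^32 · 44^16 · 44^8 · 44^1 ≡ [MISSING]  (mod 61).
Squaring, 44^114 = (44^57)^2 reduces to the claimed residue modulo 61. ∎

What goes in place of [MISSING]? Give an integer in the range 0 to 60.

24

Multiply the listed residues: 16 · 57 · 22 · 44 = 912 → 20064 → 882816.
Reducing modulo 61: 882816 = 14472·61 + 24, so 44^57 ≡ 24.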